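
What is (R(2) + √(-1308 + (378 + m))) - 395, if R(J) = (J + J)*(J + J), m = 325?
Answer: -379 + 11*I*√5 ≈ -379.0 + 24.597*I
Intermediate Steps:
R(J) = 4*J² (R(J) = (2*J)*(2*J) = 4*J²)
(R(2) + √(-1308 + (378 + m))) - 395 = (4*2² + √(-1308 + (378 + 325))) - 395 = (4*4 + √(-1308 + 703)) - 395 = (16 + √(-605)) - 395 = (16 + 11*I*√5) - 395 = -379 + 11*I*√5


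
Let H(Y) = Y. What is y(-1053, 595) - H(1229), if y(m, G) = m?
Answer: -2282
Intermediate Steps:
y(-1053, 595) - H(1229) = -1053 - 1*1229 = -1053 - 1229 = -2282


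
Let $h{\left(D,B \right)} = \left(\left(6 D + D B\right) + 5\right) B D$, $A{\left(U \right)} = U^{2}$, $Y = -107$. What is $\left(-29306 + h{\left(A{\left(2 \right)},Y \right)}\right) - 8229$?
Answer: $133237$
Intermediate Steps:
$h{\left(D,B \right)} = B D \left(5 + 6 D + B D\right)$ ($h{\left(D,B \right)} = \left(\left(6 D + B D\right) + 5\right) B D = \left(5 + 6 D + B D\right) B D = B \left(5 + 6 D + B D\right) D = B D \left(5 + 6 D + B D\right)$)
$\left(-29306 + h{\left(A{\left(2 \right)},Y \right)}\right) - 8229 = \left(-29306 - 107 \cdot 2^{2} \left(5 + 6 \cdot 2^{2} - 107 \cdot 2^{2}\right)\right) - 8229 = \left(-29306 - 428 \left(5 + 6 \cdot 4 - 428\right)\right) - 8229 = \left(-29306 - 428 \left(5 + 24 - 428\right)\right) - 8229 = \left(-29306 - 428 \left(-399\right)\right) - 8229 = \left(-29306 + 170772\right) - 8229 = 141466 - 8229 = 133237$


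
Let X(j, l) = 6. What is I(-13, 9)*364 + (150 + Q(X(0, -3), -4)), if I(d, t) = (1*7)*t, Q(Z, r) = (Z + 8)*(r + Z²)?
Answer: 23530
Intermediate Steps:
Q(Z, r) = (8 + Z)*(r + Z²)
I(d, t) = 7*t
I(-13, 9)*364 + (150 + Q(X(0, -3), -4)) = (7*9)*364 + (150 + (6³ + 8*(-4) + 8*6² + 6*(-4))) = 63*364 + (150 + (216 - 32 + 8*36 - 24)) = 22932 + (150 + (216 - 32 + 288 - 24)) = 22932 + (150 + 448) = 22932 + 598 = 23530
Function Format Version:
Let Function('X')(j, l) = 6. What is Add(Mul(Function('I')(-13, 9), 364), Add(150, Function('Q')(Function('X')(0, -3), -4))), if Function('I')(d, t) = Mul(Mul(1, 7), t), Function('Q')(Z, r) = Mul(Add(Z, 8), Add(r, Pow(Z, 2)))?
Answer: 23530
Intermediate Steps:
Function('Q')(Z, r) = Mul(Add(8, Z), Add(r, Pow(Z, 2)))
Function('I')(d, t) = Mul(7, t)
Add(Mul(Function('I')(-13, 9), 364), Add(150, Function('Q')(Function('X')(0, -3), -4))) = Add(Mul(Mul(7, 9), 364), Add(150, Add(Pow(6, 3), Mul(8, -4), Mul(8, Pow(6, 2)), Mul(6, -4)))) = Add(Mul(63, 364), Add(150, Add(216, -32, Mul(8, 36), -24))) = Add(22932, Add(150, Add(216, -32, 288, -24))) = Add(22932, Add(150, 448)) = Add(22932, 598) = 23530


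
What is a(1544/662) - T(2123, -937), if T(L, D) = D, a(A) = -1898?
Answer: -961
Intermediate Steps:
a(1544/662) - T(2123, -937) = -1898 - 1*(-937) = -1898 + 937 = -961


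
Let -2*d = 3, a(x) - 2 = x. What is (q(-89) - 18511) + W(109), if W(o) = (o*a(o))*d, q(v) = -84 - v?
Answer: -73309/2 ≈ -36655.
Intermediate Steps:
a(x) = 2 + x
d = -3/2 (d = -½*3 = -3/2 ≈ -1.5000)
W(o) = -3*o*(2 + o)/2 (W(o) = (o*(2 + o))*(-3/2) = -3*o*(2 + o)/2)
(q(-89) - 18511) + W(109) = ((-84 - 1*(-89)) - 18511) - 3/2*109*(2 + 109) = ((-84 + 89) - 18511) - 3/2*109*111 = (5 - 18511) - 36297/2 = -18506 - 36297/2 = -73309/2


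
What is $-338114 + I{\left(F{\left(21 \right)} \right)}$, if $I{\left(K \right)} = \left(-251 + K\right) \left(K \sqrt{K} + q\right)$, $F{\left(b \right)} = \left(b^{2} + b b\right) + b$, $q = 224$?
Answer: $-192066 + 588756 \sqrt{903} \approx 1.75 \cdot 10^{7}$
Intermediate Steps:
$F{\left(b \right)} = b + 2 b^{2}$ ($F{\left(b \right)} = \left(b^{2} + b^{2}\right) + b = 2 b^{2} + b = b + 2 b^{2}$)
$I{\left(K \right)} = \left(-251 + K\right) \left(224 + K^{\frac{3}{2}}\right)$ ($I{\left(K \right)} = \left(-251 + K\right) \left(K \sqrt{K} + 224\right) = \left(-251 + K\right) \left(K^{\frac{3}{2}} + 224\right) = \left(-251 + K\right) \left(224 + K^{\frac{3}{2}}\right)$)
$-338114 + I{\left(F{\left(21 \right)} \right)} = -338114 - \left(56224 - 441 \sqrt{21} \left(1 + 2 \cdot 21\right)^{\frac{5}{2}} + 251 \cdot 21 \sqrt{21} \left(1 + 2 \cdot 21\right)^{\frac{3}{2}} - 4704 \left(1 + 2 \cdot 21\right)\right) = -338114 - \left(56224 - 441 \sqrt{21} \left(1 + 42\right)^{\frac{5}{2}} + 251 \cdot 21 \sqrt{21} \left(1 + 42\right)^{\frac{3}{2}} - 4704 \left(1 + 42\right)\right) = -338114 - \left(56224 - 815409 \sqrt{903} + 251 \cdot 903 \sqrt{903} - 4704 \cdot 43\right) = -338114 + \left(-56224 + 903^{\frac{5}{2}} - 251 \cdot 903^{\frac{3}{2}} + 224 \cdot 903\right) = -338114 + \left(-56224 + 815409 \sqrt{903} - 251 \cdot 903 \sqrt{903} + 202272\right) = -338114 + \left(-56224 + 815409 \sqrt{903} - 226653 \sqrt{903} + 202272\right) = -338114 + \left(146048 + 588756 \sqrt{903}\right) = -192066 + 588756 \sqrt{903}$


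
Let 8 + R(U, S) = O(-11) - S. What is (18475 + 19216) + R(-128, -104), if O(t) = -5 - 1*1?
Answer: 37781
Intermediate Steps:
O(t) = -6 (O(t) = -5 - 1 = -6)
R(U, S) = -14 - S (R(U, S) = -8 + (-6 - S) = -14 - S)
(18475 + 19216) + R(-128, -104) = (18475 + 19216) + (-14 - 1*(-104)) = 37691 + (-14 + 104) = 37691 + 90 = 37781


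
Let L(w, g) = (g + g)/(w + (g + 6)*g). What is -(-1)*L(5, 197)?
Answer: 197/19998 ≈ 0.0098510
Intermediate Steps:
L(w, g) = 2*g/(w + g*(6 + g)) (L(w, g) = (2*g)/(w + (6 + g)*g) = (2*g)/(w + g*(6 + g)) = 2*g/(w + g*(6 + g)))
-(-1)*L(5, 197) = -(-1)*2*197/(5 + 197² + 6*197) = -(-1)*2*197/(5 + 38809 + 1182) = -(-1)*2*197/39996 = -(-1)*2*197*(1/39996) = -(-1)*197/19998 = -1*(-197/19998) = 197/19998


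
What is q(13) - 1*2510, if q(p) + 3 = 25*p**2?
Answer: 1712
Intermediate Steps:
q(p) = -3 + 25*p**2
q(13) - 1*2510 = (-3 + 25*13**2) - 1*2510 = (-3 + 25*169) - 2510 = (-3 + 4225) - 2510 = 4222 - 2510 = 1712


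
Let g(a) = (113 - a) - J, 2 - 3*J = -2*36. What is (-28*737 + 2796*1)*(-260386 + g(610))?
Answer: 13963778320/3 ≈ 4.6546e+9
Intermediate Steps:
J = 74/3 (J = ⅔ - (-2)*36/3 = ⅔ - ⅓*(-72) = ⅔ + 24 = 74/3 ≈ 24.667)
g(a) = 265/3 - a (g(a) = (113 - a) - 1*74/3 = (113 - a) - 74/3 = 265/3 - a)
(-28*737 + 2796*1)*(-260386 + g(610)) = (-28*737 + 2796*1)*(-260386 + (265/3 - 1*610)) = (-20636 + 2796)*(-260386 + (265/3 - 610)) = -17840*(-260386 - 1565/3) = -17840*(-782723/3) = 13963778320/3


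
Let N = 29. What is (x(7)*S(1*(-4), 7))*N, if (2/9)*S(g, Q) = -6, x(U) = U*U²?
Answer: -268569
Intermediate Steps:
x(U) = U³
S(g, Q) = -27 (S(g, Q) = (9/2)*(-6) = -27)
(x(7)*S(1*(-4), 7))*N = (7³*(-27))*29 = (343*(-27))*29 = -9261*29 = -268569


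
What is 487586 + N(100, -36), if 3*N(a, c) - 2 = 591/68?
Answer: 99468271/204 ≈ 4.8759e+5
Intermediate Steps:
N(a, c) = 727/204 (N(a, c) = ⅔ + (591/68)/3 = ⅔ + (591*(1/68))/3 = ⅔ + (⅓)*(591/68) = ⅔ + 197/68 = 727/204)
487586 + N(100, -36) = 487586 + 727/204 = 99468271/204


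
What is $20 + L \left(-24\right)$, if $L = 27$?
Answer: $-628$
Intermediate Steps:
$20 + L \left(-24\right) = 20 + 27 \left(-24\right) = 20 - 648 = -628$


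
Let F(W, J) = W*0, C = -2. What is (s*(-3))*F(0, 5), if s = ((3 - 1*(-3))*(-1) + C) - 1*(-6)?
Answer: 0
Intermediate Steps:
F(W, J) = 0
s = -2 (s = ((3 - 1*(-3))*(-1) - 2) - 1*(-6) = ((3 + 3)*(-1) - 2) + 6 = (6*(-1) - 2) + 6 = (-6 - 2) + 6 = -8 + 6 = -2)
(s*(-3))*F(0, 5) = -2*(-3)*0 = 6*0 = 0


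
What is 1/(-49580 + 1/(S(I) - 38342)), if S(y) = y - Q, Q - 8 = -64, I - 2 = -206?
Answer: -38490/1908334201 ≈ -2.0169e-5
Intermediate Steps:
I = -204 (I = 2 - 206 = -204)
Q = -56 (Q = 8 - 64 = -56)
S(y) = 56 + y (S(y) = y - 1*(-56) = y + 56 = 56 + y)
1/(-49580 + 1/(S(I) - 38342)) = 1/(-49580 + 1/((56 - 204) - 38342)) = 1/(-49580 + 1/(-148 - 38342)) = 1/(-49580 + 1/(-38490)) = 1/(-49580 - 1/38490) = 1/(-1908334201/38490) = -38490/1908334201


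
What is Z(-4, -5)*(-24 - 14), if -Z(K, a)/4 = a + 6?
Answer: 152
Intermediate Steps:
Z(K, a) = -24 - 4*a (Z(K, a) = -4*(a + 6) = -4*(6 + a) = -24 - 4*a)
Z(-4, -5)*(-24 - 14) = (-24 - 4*(-5))*(-24 - 14) = (-24 + 20)*(-38) = -4*(-38) = 152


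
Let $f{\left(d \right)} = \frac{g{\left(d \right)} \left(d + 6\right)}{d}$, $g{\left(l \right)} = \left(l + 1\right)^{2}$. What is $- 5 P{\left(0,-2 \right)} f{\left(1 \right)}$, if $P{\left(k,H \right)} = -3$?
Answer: $420$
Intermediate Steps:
$g{\left(l \right)} = \left(1 + l\right)^{2}$
$f{\left(d \right)} = \frac{\left(1 + d\right)^{2} \left(6 + d\right)}{d}$ ($f{\left(d \right)} = \frac{\left(1 + d\right)^{2} \left(d + 6\right)}{d} = \frac{\left(1 + d\right)^{2} \left(6 + d\right)}{d}$)
$- 5 P{\left(0,-2 \right)} f{\left(1 \right)} = \left(-5\right) \left(-3\right) \frac{\left(1 + 1\right)^{2} \left(6 + 1\right)}{1} = 15 \cdot 1 \cdot 2^{2} \cdot 7 = 15 \cdot 1 \cdot 4 \cdot 7 = 15 \cdot 28 = 420$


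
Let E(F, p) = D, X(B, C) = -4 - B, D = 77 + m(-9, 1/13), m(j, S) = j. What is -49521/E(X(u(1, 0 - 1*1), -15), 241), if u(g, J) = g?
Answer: -2913/4 ≈ -728.25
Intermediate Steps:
D = 68 (D = 77 - 9 = 68)
E(F, p) = 68
-49521/E(X(u(1, 0 - 1*1), -15), 241) = -49521/68 = -49521*1/68 = -2913/4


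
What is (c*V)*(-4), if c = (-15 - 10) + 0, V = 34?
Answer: 3400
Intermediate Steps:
c = -25 (c = -25 + 0 = -25)
(c*V)*(-4) = -25*34*(-4) = -850*(-4) = 3400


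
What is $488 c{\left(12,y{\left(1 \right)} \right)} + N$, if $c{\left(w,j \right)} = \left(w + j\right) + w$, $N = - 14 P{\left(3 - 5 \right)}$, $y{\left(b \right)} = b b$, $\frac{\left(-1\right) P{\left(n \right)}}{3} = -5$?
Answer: $11990$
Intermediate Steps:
$P{\left(n \right)} = 15$ ($P{\left(n \right)} = \left(-3\right) \left(-5\right) = 15$)
$y{\left(b \right)} = b^{2}$
$N = -210$ ($N = \left(-14\right) 15 = -210$)
$c{\left(w,j \right)} = j + 2 w$ ($c{\left(w,j \right)} = \left(j + w\right) + w = j + 2 w$)
$488 c{\left(12,y{\left(1 \right)} \right)} + N = 488 \left(1^{2} + 2 \cdot 12\right) - 210 = 488 \left(1 + 24\right) - 210 = 488 \cdot 25 - 210 = 12200 - 210 = 11990$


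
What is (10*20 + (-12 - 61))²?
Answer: 16129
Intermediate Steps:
(10*20 + (-12 - 61))² = (200 - 73)² = 127² = 16129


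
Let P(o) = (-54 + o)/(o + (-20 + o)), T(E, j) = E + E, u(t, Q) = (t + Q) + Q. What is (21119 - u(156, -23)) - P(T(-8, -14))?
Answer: 546199/26 ≈ 21008.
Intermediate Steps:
u(t, Q) = t + 2*Q (u(t, Q) = (Q + t) + Q = t + 2*Q)
T(E, j) = 2*E
P(o) = (-54 + o)/(-20 + 2*o)
(21119 - u(156, -23)) - P(T(-8, -14)) = (21119 - (156 + 2*(-23))) - (-54 + 2*(-8))/(2*(-10 + 2*(-8))) = (21119 - (156 - 46)) - (-54 - 16)/(2*(-10 - 16)) = (21119 - 1*110) - (-70)/(2*(-26)) = (21119 - 110) - (-1)*(-70)/(2*26) = 21009 - 1*35/26 = 21009 - 35/26 = 546199/26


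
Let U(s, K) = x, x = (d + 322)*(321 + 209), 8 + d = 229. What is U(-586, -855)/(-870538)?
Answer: -143895/435269 ≈ -0.33059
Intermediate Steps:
d = 221 (d = -8 + 229 = 221)
x = 287790 (x = (221 + 322)*(321 + 209) = 543*530 = 287790)
U(s, K) = 287790
U(-586, -855)/(-870538) = 287790/(-870538) = 287790*(-1/870538) = -143895/435269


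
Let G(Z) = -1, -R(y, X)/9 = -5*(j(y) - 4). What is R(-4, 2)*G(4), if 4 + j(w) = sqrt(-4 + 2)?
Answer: 360 - 45*I*sqrt(2) ≈ 360.0 - 63.64*I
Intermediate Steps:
j(w) = -4 + I*sqrt(2) (j(w) = -4 + sqrt(-4 + 2) = -4 + sqrt(-2) = -4 + I*sqrt(2))
R(y, X) = -360 + 45*I*sqrt(2) (R(y, X) = -(-45)*((-4 + I*sqrt(2)) - 4) = -(-45)*(-8 + I*sqrt(2)) = -9*(40 - 5*I*sqrt(2)) = -360 + 45*I*sqrt(2))
R(-4, 2)*G(4) = (-360 + 45*I*sqrt(2))*(-1) = 360 - 45*I*sqrt(2)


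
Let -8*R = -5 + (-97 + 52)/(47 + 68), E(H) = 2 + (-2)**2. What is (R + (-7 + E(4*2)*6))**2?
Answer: 1863225/2116 ≈ 880.54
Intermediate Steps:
E(H) = 6 (E(H) = 2 + 4 = 6)
R = 31/46 (R = -(-5 + (-97 + 52)/(47 + 68))/8 = -(-5 - 45/115)/8 = -(-5 - 45*1/115)/8 = -(-5 - 9/23)/8 = -1/8*(-124/23) = 31/46 ≈ 0.67391)
(R + (-7 + E(4*2)*6))**2 = (31/46 + (-7 + 6*6))**2 = (31/46 + (-7 + 36))**2 = (31/46 + 29)**2 = (1365/46)**2 = 1863225/2116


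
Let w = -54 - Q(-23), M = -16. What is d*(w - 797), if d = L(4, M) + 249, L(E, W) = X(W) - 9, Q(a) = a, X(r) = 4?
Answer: -202032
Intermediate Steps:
L(E, W) = -5 (L(E, W) = 4 - 9 = -5)
d = 244 (d = -5 + 249 = 244)
w = -31 (w = -54 - 1*(-23) = -54 + 23 = -31)
d*(w - 797) = 244*(-31 - 797) = 244*(-828) = -202032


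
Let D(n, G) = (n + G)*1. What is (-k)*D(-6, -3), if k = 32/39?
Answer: 96/13 ≈ 7.3846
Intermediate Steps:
D(n, G) = G + n (D(n, G) = (G + n)*1 = G + n)
k = 32/39 (k = 32*(1/39) = 32/39 ≈ 0.82051)
(-k)*D(-6, -3) = (-1*32/39)*(-3 - 6) = -32/39*(-9) = 96/13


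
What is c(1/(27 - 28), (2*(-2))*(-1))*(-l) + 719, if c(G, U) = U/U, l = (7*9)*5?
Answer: 404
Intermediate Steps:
l = 315 (l = 63*5 = 315)
c(G, U) = 1
c(1/(27 - 28), (2*(-2))*(-1))*(-l) + 719 = 1*(-1*315) + 719 = 1*(-315) + 719 = -315 + 719 = 404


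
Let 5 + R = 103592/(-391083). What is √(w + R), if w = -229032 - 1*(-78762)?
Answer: I*√22983987572464611/391083 ≈ 387.65*I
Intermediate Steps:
w = -150270 (w = -229032 + 78762 = -150270)
R = -2059007/391083 (R = -5 + 103592/(-391083) = -5 + 103592*(-1/391083) = -5 - 103592/391083 = -2059007/391083 ≈ -5.2649)
√(w + R) = √(-150270 - 2059007/391083) = √(-58770101417/391083) = I*√22983987572464611/391083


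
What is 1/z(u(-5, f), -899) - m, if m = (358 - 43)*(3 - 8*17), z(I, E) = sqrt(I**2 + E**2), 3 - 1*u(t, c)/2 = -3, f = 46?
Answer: 41895 + sqrt(808345)/808345 ≈ 41895.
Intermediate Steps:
u(t, c) = 12 (u(t, c) = 6 - 2*(-3) = 6 + 6 = 12)
z(I, E) = sqrt(E**2 + I**2)
m = -41895 (m = 315*(3 - 136) = 315*(-133) = -41895)
1/z(u(-5, f), -899) - m = 1/(sqrt((-899)**2 + 12**2)) - 1*(-41895) = 1/(sqrt(808201 + 144)) + 41895 = 1/(sqrt(808345)) + 41895 = sqrt(808345)/808345 + 41895 = 41895 + sqrt(808345)/808345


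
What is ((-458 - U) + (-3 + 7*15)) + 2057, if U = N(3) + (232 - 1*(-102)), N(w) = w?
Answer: 1364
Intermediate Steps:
U = 337 (U = 3 + (232 - 1*(-102)) = 3 + (232 + 102) = 3 + 334 = 337)
((-458 - U) + (-3 + 7*15)) + 2057 = ((-458 - 1*337) + (-3 + 7*15)) + 2057 = ((-458 - 337) + (-3 + 105)) + 2057 = (-795 + 102) + 2057 = -693 + 2057 = 1364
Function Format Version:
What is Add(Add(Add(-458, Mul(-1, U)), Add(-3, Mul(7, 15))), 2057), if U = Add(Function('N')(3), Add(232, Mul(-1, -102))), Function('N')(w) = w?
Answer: 1364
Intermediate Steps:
U = 337 (U = Add(3, Add(232, Mul(-1, -102))) = Add(3, Add(232, 102)) = Add(3, 334) = 337)
Add(Add(Add(-458, Mul(-1, U)), Add(-3, Mul(7, 15))), 2057) = Add(Add(Add(-458, Mul(-1, 337)), Add(-3, Mul(7, 15))), 2057) = Add(Add(Add(-458, -337), Add(-3, 105)), 2057) = Add(Add(-795, 102), 2057) = Add(-693, 2057) = 1364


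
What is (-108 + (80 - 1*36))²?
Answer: 4096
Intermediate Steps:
(-108 + (80 - 1*36))² = (-108 + (80 - 36))² = (-108 + 44)² = (-64)² = 4096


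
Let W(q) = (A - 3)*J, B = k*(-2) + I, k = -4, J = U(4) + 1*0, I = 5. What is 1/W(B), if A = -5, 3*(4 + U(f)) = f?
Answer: 3/64 ≈ 0.046875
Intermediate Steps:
U(f) = -4 + f/3
J = -8/3 (J = (-4 + (1/3)*4) + 1*0 = (-4 + 4/3) + 0 = -8/3 + 0 = -8/3 ≈ -2.6667)
B = 13 (B = -4*(-2) + 5 = 8 + 5 = 13)
W(q) = 64/3 (W(q) = (-5 - 3)*(-8/3) = -8*(-8/3) = 64/3)
1/W(B) = 1/(64/3) = 3/64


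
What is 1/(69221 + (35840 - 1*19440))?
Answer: 1/85621 ≈ 1.1679e-5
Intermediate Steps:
1/(69221 + (35840 - 1*19440)) = 1/(69221 + (35840 - 19440)) = 1/(69221 + 16400) = 1/85621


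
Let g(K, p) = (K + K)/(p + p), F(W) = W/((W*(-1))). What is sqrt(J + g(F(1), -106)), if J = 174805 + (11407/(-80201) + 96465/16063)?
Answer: sqrt(26940626220186122255444046)/12414225298 ≈ 418.10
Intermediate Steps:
F(W) = -1 (F(W) = W/((-W)) = W*(-1/W) = -1)
g(K, p) = K/p (g(K, p) = (2*K)/((2*p)) = (2*K)*(1/(2*p)) = K/p)
J = 20473032454049/117115333 (J = 174805 + (11407*(-1/80201) + 96465*(1/16063)) = 174805 + (-1037/7291 + 96465/16063) = 174805 + 686668984/117115333 = 20473032454049/117115333 ≈ 1.7481e+5)
sqrt(J + g(F(1), -106)) = sqrt(20473032454049/117115333 - 1/(-106)) = sqrt(20473032454049/117115333 - 1*(-1/106)) = sqrt(20473032454049/117115333 + 1/106) = sqrt(2170141557244527/12414225298) = sqrt(26940626220186122255444046)/12414225298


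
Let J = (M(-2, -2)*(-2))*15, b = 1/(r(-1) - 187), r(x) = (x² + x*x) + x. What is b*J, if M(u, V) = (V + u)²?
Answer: 80/31 ≈ 2.5806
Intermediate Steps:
r(x) = x + 2*x² (r(x) = (x² + x²) + x = 2*x² + x = x + 2*x²)
b = -1/186 (b = 1/(-(1 + 2*(-1)) - 187) = 1/(-(1 - 2) - 187) = 1/(-1*(-1) - 187) = 1/(1 - 187) = 1/(-186) = -1/186 ≈ -0.0053763)
J = -480 (J = ((-2 - 2)²*(-2))*15 = ((-4)²*(-2))*15 = (16*(-2))*15 = -32*15 = -480)
b*J = -1/186*(-480) = 80/31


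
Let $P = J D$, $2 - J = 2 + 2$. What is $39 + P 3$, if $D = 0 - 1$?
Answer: $45$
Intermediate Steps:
$D = -1$ ($D = 0 - 1 = -1$)
$J = -2$ ($J = 2 - \left(2 + 2\right) = 2 - 4 = -2$)
$P = 2$ ($P = \left(-2\right) \left(-1\right) = 2$)
$39 + P 3 = 39 + 2 \cdot 3 = 39 + 6 = 45$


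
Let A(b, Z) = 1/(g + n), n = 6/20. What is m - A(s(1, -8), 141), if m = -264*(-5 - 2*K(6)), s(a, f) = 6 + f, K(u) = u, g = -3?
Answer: 121186/27 ≈ 4488.4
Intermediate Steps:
n = 3/10 (n = 6*(1/20) = 3/10 ≈ 0.30000)
A(b, Z) = -10/27 (A(b, Z) = 1/(-3 + 3/10) = 1/(-27/10) = -10/27)
m = 4488 (m = -264*(-5 - 2*6) = -264*(-5 - 12) = -264*(-17) = 4488)
m - A(s(1, -8), 141) = 4488 - 1*(-10/27) = 4488 + 10/27 = 121186/27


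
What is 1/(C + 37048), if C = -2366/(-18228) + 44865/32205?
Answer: 2795394/103568014037 ≈ 2.6991e-5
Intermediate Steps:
C = 4257125/2795394 (C = -2366*(-1/18228) + 44865*(1/32205) = 169/1302 + 2991/2147 = 4257125/2795394 ≈ 1.5229)
1/(C + 37048) = 1/(4257125/2795394 + 37048) = 1/(103568014037/2795394) = 2795394/103568014037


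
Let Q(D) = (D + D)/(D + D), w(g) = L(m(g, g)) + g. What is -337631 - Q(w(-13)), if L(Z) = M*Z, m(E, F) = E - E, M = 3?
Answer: -337632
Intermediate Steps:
m(E, F) = 0
L(Z) = 3*Z
w(g) = g (w(g) = 3*0 + g = 0 + g = g)
Q(D) = 1 (Q(D) = (2*D)/((2*D)) = (2*D)*(1/(2*D)) = 1)
-337631 - Q(w(-13)) = -337631 - 1*1 = -337631 - 1 = -337632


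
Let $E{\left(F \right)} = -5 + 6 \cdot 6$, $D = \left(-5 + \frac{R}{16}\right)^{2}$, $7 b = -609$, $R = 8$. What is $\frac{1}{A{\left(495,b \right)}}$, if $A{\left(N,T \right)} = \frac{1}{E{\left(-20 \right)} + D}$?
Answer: $\frac{205}{4} \approx 51.25$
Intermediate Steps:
$b = -87$ ($b = \frac{1}{7} \left(-609\right) = -87$)
$D = \frac{81}{4}$ ($D = \left(-5 + \frac{8}{16}\right)^{2} = \left(-5 + 8 \cdot \frac{1}{16}\right)^{2} = \left(-5 + \frac{1}{2}\right)^{2} = \left(- \frac{9}{2}\right)^{2} = \frac{81}{4} \approx 20.25$)
$E{\left(F \right)} = 31$ ($E{\left(F \right)} = -5 + 36 = 31$)
$A{\left(N,T \right)} = \frac{4}{205}$ ($A{\left(N,T \right)} = \frac{1}{31 + \frac{81}{4}} = \frac{1}{\frac{205}{4}} = \frac{4}{205}$)
$\frac{1}{A{\left(495,b \right)}} = \frac{1}{\frac{4}{205}} = \frac{205}{4}$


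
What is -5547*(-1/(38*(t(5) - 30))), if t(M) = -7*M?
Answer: -5547/2470 ≈ -2.2458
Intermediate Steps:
-5547*(-1/(38*(t(5) - 30))) = -5547*(-1/(38*(-7*5 - 30))) = -5547*(-1/(38*(-35 - 30))) = -5547/((-65*(-38))) = -5547/2470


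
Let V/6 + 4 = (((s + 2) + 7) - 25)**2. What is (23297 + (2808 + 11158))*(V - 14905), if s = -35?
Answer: 25227051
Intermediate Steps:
V = 15582 (V = -24 + 6*(((-35 + 2) + 7) - 25)**2 = -24 + 6*((-33 + 7) - 25)**2 = -24 + 6*(-26 - 25)**2 = -24 + 6*(-51)**2 = -24 + 6*2601 = -24 + 15606 = 15582)
(23297 + (2808 + 11158))*(V - 14905) = (23297 + (2808 + 11158))*(15582 - 14905) = (23297 + 13966)*677 = 37263*677 = 25227051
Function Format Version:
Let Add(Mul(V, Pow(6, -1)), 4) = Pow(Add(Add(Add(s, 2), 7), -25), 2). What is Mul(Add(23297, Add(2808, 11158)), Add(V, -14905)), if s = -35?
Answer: 25227051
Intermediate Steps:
V = 15582 (V = Add(-24, Mul(6, Pow(Add(Add(Add(-35, 2), 7), -25), 2))) = Add(-24, Mul(6, Pow(Add(Add(-33, 7), -25), 2))) = Add(-24, Mul(6, Pow(Add(-26, -25), 2))) = Add(-24, Mul(6, Pow(-51, 2))) = Add(-24, Mul(6, 2601)) = Add(-24, 15606) = 15582)
Mul(Add(23297, Add(2808, 11158)), Add(V, -14905)) = Mul(Add(23297, Add(2808, 11158)), Add(15582, -14905)) = Mul(Add(23297, 13966), 677) = Mul(37263, 677) = 25227051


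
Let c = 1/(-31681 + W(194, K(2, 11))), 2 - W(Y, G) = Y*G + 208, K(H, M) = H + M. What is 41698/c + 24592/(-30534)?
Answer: -21904885232990/15267 ≈ -1.4348e+9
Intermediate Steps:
W(Y, G) = -206 - G*Y (W(Y, G) = 2 - (Y*G + 208) = 2 - (G*Y + 208) = 2 - (208 + G*Y) = 2 + (-208 - G*Y) = -206 - G*Y)
c = -1/34409 (c = 1/(-31681 + (-206 - 1*(2 + 11)*194)) = 1/(-31681 + (-206 - 1*13*194)) = 1/(-31681 + (-206 - 2522)) = 1/(-31681 - 2728) = 1/(-34409) = -1/34409 ≈ -2.9062e-5)
41698/c + 24592/(-30534) = 41698/(-1/34409) + 24592/(-30534) = 41698*(-34409) + 24592*(-1/30534) = -1434786482 - 12296/15267 = -21904885232990/15267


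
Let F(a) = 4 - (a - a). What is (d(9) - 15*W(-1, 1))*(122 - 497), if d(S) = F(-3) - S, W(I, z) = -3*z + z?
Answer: -9375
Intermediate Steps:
W(I, z) = -2*z
F(a) = 4 (F(a) = 4 - 1*0 = 4 + 0 = 4)
d(S) = 4 - S
(d(9) - 15*W(-1, 1))*(122 - 497) = ((4 - 1*9) - (-30))*(122 - 497) = ((4 - 9) - 15*(-2))*(-375) = (-5 + 30)*(-375) = 25*(-375) = -9375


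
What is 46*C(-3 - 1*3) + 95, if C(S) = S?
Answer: -181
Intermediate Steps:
46*C(-3 - 1*3) + 95 = 46*(-3 - 1*3) + 95 = 46*(-3 - 3) + 95 = 46*(-6) + 95 = -276 + 95 = -181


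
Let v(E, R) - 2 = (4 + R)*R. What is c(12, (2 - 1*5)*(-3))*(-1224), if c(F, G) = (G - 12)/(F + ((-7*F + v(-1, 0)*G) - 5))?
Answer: -3672/59 ≈ -62.237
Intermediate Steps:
v(E, R) = 2 + R*(4 + R) (v(E, R) = 2 + (4 + R)*R = 2 + R*(4 + R))
c(F, G) = (-12 + G)/(-5 - 6*F + 2*G) (c(F, G) = (G - 12)/(F + ((-7*F + (2 + 0² + 4*0)*G) - 5)) = (-12 + G)/(F + ((-7*F + (2 + 0 + 0)*G) - 5)) = (-12 + G)/(F + ((-7*F + 2*G) - 5)) = (-12 + G)/(F + (-5 - 7*F + 2*G)) = (-12 + G)/(-5 - 6*F + 2*G))
c(12, (2 - 1*5)*(-3))*(-1224) = ((12 - (2 - 1*5)*(-3))/(5 - 2*(2 - 1*5)*(-3) + 6*12))*(-1224) = ((12 - (2 - 5)*(-3))/(5 - 2*(2 - 5)*(-3) + 72))*(-1224) = ((12 - (-3)*(-3))/(5 - (-6)*(-3) + 72))*(-1224) = ((12 - 1*9)/(5 - 2*9 + 72))*(-1224) = ((12 - 9)/(5 - 18 + 72))*(-1224) = (3/59)*(-1224) = -3672/59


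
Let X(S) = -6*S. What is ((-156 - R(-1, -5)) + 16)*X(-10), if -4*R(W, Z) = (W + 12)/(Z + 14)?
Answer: -25145/3 ≈ -8381.7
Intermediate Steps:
R(W, Z) = -(12 + W)/(4*(14 + Z)) (R(W, Z) = -(W + 12)/(4*(Z + 14)) = -(12 + W)/(4*(14 + Z)))
((-156 - R(-1, -5)) + 16)*X(-10) = ((-156 - (-12 - 1*(-1))/(4*(14 - 5))) + 16)*(-6*(-10)) = ((-156 - (-12 + 1)/(4*9)) + 16)*60 = ((-156 - (-11)/(4*9)) + 16)*60 = ((-156 - 1*(-11/36)) + 16)*60 = ((-156 + 11/36) + 16)*60 = (-5605/36 + 16)*60 = -5029/36*60 = -25145/3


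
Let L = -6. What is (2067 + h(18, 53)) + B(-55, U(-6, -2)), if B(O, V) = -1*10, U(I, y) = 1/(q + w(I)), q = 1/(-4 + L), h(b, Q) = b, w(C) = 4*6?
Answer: 2075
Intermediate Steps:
w(C) = 24
q = -1/10 (q = 1/(-4 - 6) = 1/(-10) = -1/10 ≈ -0.10000)
U(I, y) = 10/239 (U(I, y) = 1/(-1/10 + 24) = 1/(239/10) = 10/239)
B(O, V) = -10
(2067 + h(18, 53)) + B(-55, U(-6, -2)) = (2067 + 18) - 10 = 2085 - 10 = 2075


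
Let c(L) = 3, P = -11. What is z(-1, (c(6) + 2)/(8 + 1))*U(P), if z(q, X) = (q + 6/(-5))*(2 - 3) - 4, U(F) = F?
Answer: 99/5 ≈ 19.800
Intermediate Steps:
z(q, X) = -14/5 - q (z(q, X) = (q + 6*(-1/5))*(-1) - 4 = (q - 6/5)*(-1) - 4 = (-6/5 + q)*(-1) - 4 = (6/5 - q) - 4 = -14/5 - q)
z(-1, (c(6) + 2)/(8 + 1))*U(P) = (-14/5 - 1*(-1))*(-11) = (-14/5 + 1)*(-11) = -9/5*(-11) = 99/5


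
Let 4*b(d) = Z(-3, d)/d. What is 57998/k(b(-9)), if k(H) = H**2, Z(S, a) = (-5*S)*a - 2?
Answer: 75165408/18769 ≈ 4004.8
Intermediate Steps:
Z(S, a) = -2 - 5*S*a (Z(S, a) = -5*S*a - 2 = -2 - 5*S*a)
b(d) = (-2 + 15*d)/(4*d) (b(d) = ((-2 - 5*(-3)*d)/d)/4 = ((-2 + 15*d)/d)/4 = (-2 + 15*d)/(4*d))
57998/k(b(-9)) = 57998/(((1/4)*(-2 + 15*(-9))/(-9))**2) = 57998/(((1/4)*(-1/9)*(-2 - 135))**2) = 57998/(((1/4)*(-1/9)*(-137))**2) = 57998/((137/36)**2) = 57998/(18769/1296) = 57998*(1296/18769) = 75165408/18769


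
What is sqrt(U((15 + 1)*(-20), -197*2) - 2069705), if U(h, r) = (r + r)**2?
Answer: I*sqrt(1448761) ≈ 1203.6*I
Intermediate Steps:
U(h, r) = 4*r**2 (U(h, r) = (2*r)**2 = 4*r**2)
sqrt(U((15 + 1)*(-20), -197*2) - 2069705) = sqrt(4*(-197*2)**2 - 2069705) = sqrt(4*(-394)**2 - 2069705) = sqrt(4*155236 - 2069705) = sqrt(620944 - 2069705) = sqrt(-1448761) = I*sqrt(1448761)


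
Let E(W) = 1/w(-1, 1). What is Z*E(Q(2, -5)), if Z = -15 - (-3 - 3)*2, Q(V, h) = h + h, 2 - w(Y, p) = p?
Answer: -3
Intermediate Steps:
w(Y, p) = 2 - p
Q(V, h) = 2*h
E(W) = 1 (E(W) = 1/(2 - 1*1) = 1/(2 - 1) = 1/1 = 1)
Z = -3 (Z = -15 - (-6)*2 = -15 - 1*(-12) = -15 + 12 = -3)
Z*E(Q(2, -5)) = -3*1 = -3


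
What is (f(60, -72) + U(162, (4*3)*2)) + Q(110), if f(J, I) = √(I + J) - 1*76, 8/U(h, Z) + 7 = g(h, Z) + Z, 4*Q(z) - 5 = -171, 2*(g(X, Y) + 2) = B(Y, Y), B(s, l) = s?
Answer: -6329/54 + 2*I*√3 ≈ -117.2 + 3.4641*I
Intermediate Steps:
g(X, Y) = -2 + Y/2
Q(z) = -83/2 (Q(z) = 5/4 + (¼)*(-171) = 5/4 - 171/4 = -83/2)
U(h, Z) = 8/(-9 + 3*Z/2) (U(h, Z) = 8/(-7 + ((-2 + Z/2) + Z)) = 8/(-7 + (-2 + 3*Z/2)) = 8/(-9 + 3*Z/2))
f(J, I) = -76 + √(I + J) (f(J, I) = √(I + J) - 76 = -76 + √(I + J))
(f(60, -72) + U(162, (4*3)*2)) + Q(110) = ((-76 + √(-72 + 60)) + 16/(3*(-6 + (4*3)*2))) - 83/2 = ((-76 + √(-12)) + 16/(3*(-6 + 12*2))) - 83/2 = ((-76 + 2*I*√3) + 16/(3*(-6 + 24))) - 83/2 = ((-76 + 2*I*√3) + (16/3)/18) - 83/2 = ((-76 + 2*I*√3) + (16/3)*(1/18)) - 83/2 = ((-76 + 2*I*√3) + 8/27) - 83/2 = (-2044/27 + 2*I*√3) - 83/2 = -6329/54 + 2*I*√3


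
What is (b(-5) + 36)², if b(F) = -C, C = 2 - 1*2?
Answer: 1296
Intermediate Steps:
C = 0 (C = 2 - 2 = 0)
b(F) = 0 (b(F) = -1*0 = 0)
(b(-5) + 36)² = (0 + 36)² = 36² = 1296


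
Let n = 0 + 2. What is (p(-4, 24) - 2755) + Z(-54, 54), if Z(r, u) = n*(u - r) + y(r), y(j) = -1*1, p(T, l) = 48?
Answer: -2492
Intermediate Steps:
n = 2
y(j) = -1
Z(r, u) = -1 - 2*r + 2*u (Z(r, u) = 2*(u - r) - 1 = (-2*r + 2*u) - 1 = -1 - 2*r + 2*u)
(p(-4, 24) - 2755) + Z(-54, 54) = (48 - 2755) + (-1 - 2*(-54) + 2*54) = -2707 + (-1 + 108 + 108) = -2707 + 215 = -2492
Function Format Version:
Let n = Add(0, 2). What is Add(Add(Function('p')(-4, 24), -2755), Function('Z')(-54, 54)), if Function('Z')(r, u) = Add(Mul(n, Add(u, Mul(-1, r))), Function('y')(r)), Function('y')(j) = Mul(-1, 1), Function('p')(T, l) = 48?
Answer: -2492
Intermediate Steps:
n = 2
Function('y')(j) = -1
Function('Z')(r, u) = Add(-1, Mul(-2, r), Mul(2, u)) (Function('Z')(r, u) = Add(Mul(2, Add(u, Mul(-1, r))), -1) = Add(Add(Mul(-2, r), Mul(2, u)), -1) = Add(-1, Mul(-2, r), Mul(2, u)))
Add(Add(Function('p')(-4, 24), -2755), Function('Z')(-54, 54)) = Add(Add(48, -2755), Add(-1, Mul(-2, -54), Mul(2, 54))) = Add(-2707, Add(-1, 108, 108)) = Add(-2707, 215) = -2492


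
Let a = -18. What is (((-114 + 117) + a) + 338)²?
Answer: 104329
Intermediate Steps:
(((-114 + 117) + a) + 338)² = (((-114 + 117) - 18) + 338)² = ((3 - 18) + 338)² = (-15 + 338)² = 323² = 104329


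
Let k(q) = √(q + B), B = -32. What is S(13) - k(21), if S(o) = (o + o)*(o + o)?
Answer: 676 - I*√11 ≈ 676.0 - 3.3166*I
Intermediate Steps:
S(o) = 4*o² (S(o) = (2*o)*(2*o) = 4*o²)
k(q) = √(-32 + q) (k(q) = √(q - 32) = √(-32 + q))
S(13) - k(21) = 4*13² - √(-32 + 21) = 4*169 - √(-11) = 676 - I*√11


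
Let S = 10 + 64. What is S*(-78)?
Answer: -5772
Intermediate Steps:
S = 74
S*(-78) = 74*(-78) = -5772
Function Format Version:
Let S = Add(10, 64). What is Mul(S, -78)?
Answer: -5772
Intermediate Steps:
S = 74
Mul(S, -78) = Mul(74, -78) = -5772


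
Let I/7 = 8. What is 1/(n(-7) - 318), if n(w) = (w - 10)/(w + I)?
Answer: -49/15599 ≈ -0.0031412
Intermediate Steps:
I = 56 (I = 7*8 = 56)
n(w) = (-10 + w)/(56 + w) (n(w) = (w - 10)/(w + 56) = (-10 + w)/(56 + w))
1/(n(-7) - 318) = 1/((-10 - 7)/(56 - 7) - 318) = 1/(-17/49 - 318) = 1/(-15599/49) = -49/15599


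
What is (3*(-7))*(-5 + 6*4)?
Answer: -399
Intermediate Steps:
(3*(-7))*(-5 + 6*4) = -21*(-5 + 24) = -21*19 = -399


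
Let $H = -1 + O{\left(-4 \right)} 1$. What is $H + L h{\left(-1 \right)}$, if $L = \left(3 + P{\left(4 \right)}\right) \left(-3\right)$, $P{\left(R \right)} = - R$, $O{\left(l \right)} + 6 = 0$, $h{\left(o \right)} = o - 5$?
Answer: $-25$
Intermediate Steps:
$h{\left(o \right)} = -5 + o$ ($h{\left(o \right)} = o - 5 = -5 + o$)
$O{\left(l \right)} = -6$ ($O{\left(l \right)} = -6 + 0 = -6$)
$H = -7$ ($H = -1 - 6 = -7$)
$L = 3$ ($L = \left(3 - 4\right) \left(-3\right) = \left(-1\right) \left(-3\right) = 3$)
$H + L h{\left(-1 \right)} = -7 + 3 \left(-5 - 1\right) = -7 + 3 \left(-6\right) = -7 - 18 = -25$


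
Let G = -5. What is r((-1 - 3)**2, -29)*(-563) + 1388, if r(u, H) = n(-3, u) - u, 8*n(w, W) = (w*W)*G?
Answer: -6494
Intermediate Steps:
n(w, W) = -5*W*w/8 (n(w, W) = ((w*W)*(-5))/8 = ((W*w)*(-5))/8 = (-5*W*w)/8 = -5*W*w/8)
r(u, H) = 7*u/8 (r(u, H) = -5/8*u*(-3) - u = 15*u/8 - u = 7*u/8)
r((-1 - 3)**2, -29)*(-563) + 1388 = (7*(-1 - 3)**2/8)*(-563) + 1388 = ((7/8)*(-4)**2)*(-563) + 1388 = ((7/8)*16)*(-563) + 1388 = 14*(-563) + 1388 = -7882 + 1388 = -6494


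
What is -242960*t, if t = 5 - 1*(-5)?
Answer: -2429600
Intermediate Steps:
t = 10 (t = 5 + 5 = 10)
-242960*t = -242960*10 = -2429600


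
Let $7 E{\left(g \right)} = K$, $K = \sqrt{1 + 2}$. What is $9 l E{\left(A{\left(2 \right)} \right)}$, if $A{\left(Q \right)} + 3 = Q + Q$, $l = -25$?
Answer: $- \frac{225 \sqrt{3}}{7} \approx -55.673$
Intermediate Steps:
$A{\left(Q \right)} = -3 + 2 Q$ ($A{\left(Q \right)} = -3 + \left(Q + Q\right) = -3 + 2 Q$)
$K = \sqrt{3} \approx 1.732$
$E{\left(g \right)} = \frac{\sqrt{3}}{7}$
$9 l E{\left(A{\left(2 \right)} \right)} = 9 \left(-25\right) \frac{\sqrt{3}}{7} = - 225 \frac{\sqrt{3}}{7} = - \frac{225 \sqrt{3}}{7}$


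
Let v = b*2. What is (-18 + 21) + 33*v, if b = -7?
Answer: -459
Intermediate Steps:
v = -14 (v = -7*2 = -14)
(-18 + 21) + 33*v = (-18 + 21) + 33*(-14) = 3 - 462 = -459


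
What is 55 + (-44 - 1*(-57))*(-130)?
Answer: -1635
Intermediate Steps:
55 + (-44 - 1*(-57))*(-130) = 55 + (-44 + 57)*(-130) = 55 + 13*(-130) = 55 - 1690 = -1635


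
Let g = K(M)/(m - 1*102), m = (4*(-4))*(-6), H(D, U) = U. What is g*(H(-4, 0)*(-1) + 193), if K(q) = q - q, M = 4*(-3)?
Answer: 0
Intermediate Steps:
M = -12
m = 96 (m = -16*(-6) = 96)
K(q) = 0
g = 0 (g = 0/(96 - 1*102) = 0/(96 - 102) = 0/(-6) = 0*(-1/6) = 0)
g*(H(-4, 0)*(-1) + 193) = 0*(0*(-1) + 193) = 0*(0 + 193) = 0*193 = 0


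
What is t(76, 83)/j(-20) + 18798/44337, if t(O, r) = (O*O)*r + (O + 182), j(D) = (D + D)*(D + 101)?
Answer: -3534340987/23941980 ≈ -147.62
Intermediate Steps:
j(D) = 2*D*(101 + D) (j(D) = (2*D)*(101 + D) = 2*D*(101 + D))
t(O, r) = 182 + O + r*O**2 (t(O, r) = O**2*r + (182 + O) = r*O**2 + (182 + O) = 182 + O + r*O**2)
t(76, 83)/j(-20) + 18798/44337 = (182 + 76 + 83*76**2)/((2*(-20)*(101 - 20))) + 18798/44337 = (182 + 76 + 83*5776)/((2*(-20)*81)) + 18798*(1/44337) = (182 + 76 + 479408)/(-3240) + 6266/14779 = 479666*(-1/3240) + 6266/14779 = -239833/1620 + 6266/14779 = -3534340987/23941980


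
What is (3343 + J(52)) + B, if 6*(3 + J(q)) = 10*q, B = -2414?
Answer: 3038/3 ≈ 1012.7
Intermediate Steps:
J(q) = -3 + 5*q/3 (J(q) = -3 + (10*q)/6 = -3 + 5*q/3)
(3343 + J(52)) + B = (3343 + (-3 + (5/3)*52)) - 2414 = (3343 + (-3 + 260/3)) - 2414 = (3343 + 251/3) - 2414 = 10280/3 - 2414 = 3038/3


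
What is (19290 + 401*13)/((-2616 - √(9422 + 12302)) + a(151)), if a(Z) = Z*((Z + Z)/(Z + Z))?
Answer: -60399895/6054501 + 49006*√5431/6054501 ≈ -9.3795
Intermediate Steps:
a(Z) = Z (a(Z) = Z*((2*Z)/((2*Z))) = Z*((2*Z)*(1/(2*Z))) = Z*1 = Z)
(19290 + 401*13)/((-2616 - √(9422 + 12302)) + a(151)) = (19290 + 401*13)/((-2616 - √(9422 + 12302)) + 151) = (19290 + 5213)/((-2616 - √21724) + 151) = 24503/((-2616 - 2*√5431) + 151) = 24503/(-2465 - 2*√5431)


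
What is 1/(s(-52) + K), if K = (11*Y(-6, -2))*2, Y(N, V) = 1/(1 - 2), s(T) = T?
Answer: -1/74 ≈ -0.013514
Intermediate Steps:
Y(N, V) = -1 (Y(N, V) = 1/(-1) = -1)
K = -22 (K = (11*(-1))*2 = -11*2 = -22)
1/(s(-52) + K) = 1/(-52 - 22) = 1/(-74) = -1/74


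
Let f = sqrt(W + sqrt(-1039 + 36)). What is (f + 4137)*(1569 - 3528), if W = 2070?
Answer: -8104383 - 1959*sqrt(2070 + I*sqrt(1003)) ≈ -8.1935e+6 - 681.8*I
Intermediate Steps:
f = sqrt(2070 + I*sqrt(1003)) (f = sqrt(2070 + sqrt(-1039 + 36)) = sqrt(2070 + sqrt(-1003)) = sqrt(2070 + I*sqrt(1003)) ≈ 45.499 + 0.348*I)
(f + 4137)*(1569 - 3528) = (sqrt(2070 + I*sqrt(1003)) + 4137)*(1569 - 3528) = (4137 + sqrt(2070 + I*sqrt(1003)))*(-1959) = -8104383 - 1959*sqrt(2070 + I*sqrt(1003))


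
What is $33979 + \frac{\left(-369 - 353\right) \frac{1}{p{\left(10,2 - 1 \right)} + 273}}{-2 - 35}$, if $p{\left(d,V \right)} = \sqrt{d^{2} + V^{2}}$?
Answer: $\frac{46786395275}{1376918} - \frac{361 \sqrt{101}}{1376918} \approx 33979.0$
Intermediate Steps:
$p{\left(d,V \right)} = \sqrt{V^{2} + d^{2}}$
$33979 + \frac{\left(-369 - 353\right) \frac{1}{p{\left(10,2 - 1 \right)} + 273}}{-2 - 35} = 33979 + \frac{\left(-369 - 353\right) \frac{1}{\sqrt{\left(2 - 1\right)^{2} + 10^{2}} + 273}}{-2 - 35} = 33979 + \frac{\left(-722\right) \frac{1}{\sqrt{1^{2} + 100} + 273}}{-37} = 33979 + - \frac{722}{\sqrt{1 + 100} + 273} \left(- \frac{1}{37}\right) = 33979 + - \frac{722}{\sqrt{101} + 273} \left(- \frac{1}{37}\right) = 33979 + - \frac{722}{273 + \sqrt{101}} \left(- \frac{1}{37}\right) = 33979 + \frac{722}{37 \left(273 + \sqrt{101}\right)}$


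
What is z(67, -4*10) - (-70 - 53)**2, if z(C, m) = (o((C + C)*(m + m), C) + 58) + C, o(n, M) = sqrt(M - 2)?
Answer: -15004 + sqrt(65) ≈ -14996.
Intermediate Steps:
o(n, M) = sqrt(-2 + M)
z(C, m) = 58 + C + sqrt(-2 + C) (z(C, m) = (sqrt(-2 + C) + 58) + C = (58 + sqrt(-2 + C)) + C = 58 + C + sqrt(-2 + C))
z(67, -4*10) - (-70 - 53)**2 = (58 + 67 + sqrt(-2 + 67)) - (-70 - 53)**2 = (58 + 67 + sqrt(65)) - 1*(-123)**2 = (125 + sqrt(65)) - 1*15129 = (125 + sqrt(65)) - 15129 = -15004 + sqrt(65)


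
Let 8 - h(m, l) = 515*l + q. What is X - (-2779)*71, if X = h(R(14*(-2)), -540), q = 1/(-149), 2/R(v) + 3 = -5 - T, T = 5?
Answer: 70837134/149 ≈ 4.7542e+5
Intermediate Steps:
R(v) = -2/13 (R(v) = 2/(-3 + (-5 - 1*5)) = 2/(-3 + (-5 - 5)) = 2/(-3 - 10) = 2/(-13) = 2*(-1/13) = -2/13)
q = -1/149 (q = 1*(-1/149) = -1/149 ≈ -0.0067114)
h(m, l) = 1193/149 - 515*l (h(m, l) = 8 - (515*l - 1/149) = 8 - (-1/149 + 515*l) = 8 + (1/149 - 515*l) = 1193/149 - 515*l)
X = 41438093/149 (X = 1193/149 - 515*(-540) = 1193/149 + 278100 = 41438093/149 ≈ 2.7811e+5)
X - (-2779)*71 = 41438093/149 - (-2779)*71 = 41438093/149 - 1*(-197309) = 41438093/149 + 197309 = 70837134/149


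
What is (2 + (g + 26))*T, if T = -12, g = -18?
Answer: -120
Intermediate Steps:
(2 + (g + 26))*T = (2 + (-18 + 26))*(-12) = (2 + 8)*(-12) = 10*(-12) = -120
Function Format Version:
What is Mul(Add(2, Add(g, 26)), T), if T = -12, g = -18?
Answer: -120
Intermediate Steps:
Mul(Add(2, Add(g, 26)), T) = Mul(Add(2, Add(-18, 26)), -12) = Mul(Add(2, 8), -12) = Mul(10, -12) = -120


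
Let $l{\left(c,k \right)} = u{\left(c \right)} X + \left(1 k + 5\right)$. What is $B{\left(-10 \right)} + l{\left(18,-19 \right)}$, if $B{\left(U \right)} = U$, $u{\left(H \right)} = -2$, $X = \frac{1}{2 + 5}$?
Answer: $- \frac{170}{7} \approx -24.286$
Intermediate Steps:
$X = \frac{1}{7} \approx 0.14286$
$l{\left(c,k \right)} = \frac{33}{7} + k$ ($l{\left(c,k \right)} = \left(-2\right) \frac{1}{7} + \left(1 k + 5\right) = - \frac{2}{7} + \left(k + 5\right) = - \frac{2}{7} + \left(5 + k\right) = \frac{33}{7} + k$)
$B{\left(-10 \right)} + l{\left(18,-19 \right)} = -10 + \left(\frac{33}{7} - 19\right) = -10 - \frac{100}{7} = - \frac{170}{7}$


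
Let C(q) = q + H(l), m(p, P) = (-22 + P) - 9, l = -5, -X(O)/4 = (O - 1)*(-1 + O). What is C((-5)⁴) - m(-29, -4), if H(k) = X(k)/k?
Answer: 3444/5 ≈ 688.80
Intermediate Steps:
X(O) = -4*(-1 + O)² (X(O) = -4*(O - 1)*(-1 + O) = -4*(-1 + O)*(-1 + O) = -4*(-1 + O)²)
m(p, P) = -31 + P
H(k) = -4*(-1 + k)²/k (H(k) = (-4*(-1 + k)²)/k = -4*(-1 + k)²/k)
C(q) = 144/5 + q (C(q) = q - 4*(-1 - 5)²/(-5) = q - 4*(-⅕)*(-6)² = q - 4*(-⅕)*36 = q + 144/5 = 144/5 + q)
C((-5)⁴) - m(-29, -4) = (144/5 + (-5)⁴) - (-31 - 4) = (144/5 + 625) - 1*(-35) = 3269/5 + 35 = 3444/5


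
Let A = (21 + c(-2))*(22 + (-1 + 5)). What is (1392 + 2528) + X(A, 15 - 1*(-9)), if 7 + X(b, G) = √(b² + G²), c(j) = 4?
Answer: 3913 + 2*√105769 ≈ 4563.4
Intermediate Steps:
A = 650 (A = (21 + 4)*(22 + (-1 + 5)) = 25*(22 + 4) = 25*26 = 650)
X(b, G) = -7 + √(G² + b²) (X(b, G) = -7 + √(b² + G²) = -7 + √(G² + b²))
(1392 + 2528) + X(A, 15 - 1*(-9)) = (1392 + 2528) + (-7 + √((15 - 1*(-9))² + 650²)) = 3920 + (-7 + √((15 + 9)² + 422500)) = 3920 + (-7 + √(24² + 422500)) = 3920 + (-7 + √(576 + 422500)) = 3920 + (-7 + √423076) = 3920 + (-7 + 2*√105769) = 3913 + 2*√105769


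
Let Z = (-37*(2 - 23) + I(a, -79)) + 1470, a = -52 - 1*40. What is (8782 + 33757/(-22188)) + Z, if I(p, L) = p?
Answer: 242636399/22188 ≈ 10935.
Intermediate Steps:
a = -92 (a = -52 - 40 = -92)
Z = 2155 (Z = (-37*(2 - 23) - 92) + 1470 = (-37*(-21) - 92) + 1470 = (777 - 92) + 1470 = 685 + 1470 = 2155)
(8782 + 33757/(-22188)) + Z = (8782 + 33757/(-22188)) + 2155 = (8782 + 33757*(-1/22188)) + 2155 = (8782 - 33757/22188) + 2155 = 194821259/22188 + 2155 = 242636399/22188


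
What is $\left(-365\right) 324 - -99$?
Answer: $-118161$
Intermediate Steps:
$\left(-365\right) 324 - -99 = -118260 + 99 = -118161$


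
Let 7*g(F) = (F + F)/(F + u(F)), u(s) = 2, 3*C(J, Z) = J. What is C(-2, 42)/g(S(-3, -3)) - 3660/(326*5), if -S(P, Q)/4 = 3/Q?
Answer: -1873/326 ≈ -5.7454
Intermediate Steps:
C(J, Z) = J/3
S(P, Q) = -12/Q
g(F) = 2*F/(7*(2 + F)) (g(F) = ((F + F)/(F + 2))/7 = ((2*F)/(2 + F))/7 = (2*F/(2 + F))/7 = 2*F/(7*(2 + F)))
C(-2, 42)/g(S(-3, -3)) - 3660/(326*5) = ((⅓)*(-2))/((2*(-12/(-3))/(7*(2 - 12/(-3))))) - 3660/(326*5) = -2/(3*(2*(-12*(-⅓))/(7*(2 - 12*(-⅓))))) - 3660/1630 = -2/(3*((2/7)*4/(2 + 4))) - 3660*1/1630 = -2/(3*((2/7)*4/6)) - 366/163 = -2/(3*((2/7)*4*(⅙))) - 366/163 = -2/(3*4/21) - 366/163 = -⅔*21/4 - 366/163 = -7/2 - 366/163 = -1873/326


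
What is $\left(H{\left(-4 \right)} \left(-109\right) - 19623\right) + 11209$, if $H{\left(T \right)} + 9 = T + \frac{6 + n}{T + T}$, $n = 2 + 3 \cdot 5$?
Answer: $- \frac{53469}{8} \approx -6683.6$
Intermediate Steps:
$n = 17$ ($n = 2 + 15 = 17$)
$H{\left(T \right)} = -9 + T + \frac{23}{2 T}$ ($H{\left(T \right)} = -9 + \left(T + \frac{6 + 17}{T + T}\right) = -9 + \left(T + \frac{23}{2 T}\right) = -9 + T + \frac{23}{2 T}$)
$\left(H{\left(-4 \right)} \left(-109\right) - 19623\right) + 11209 = \left(\left(-9 - 4 + \frac{23}{2 \left(-4\right)}\right) \left(-109\right) - 19623\right) + 11209 = \left(\left(-9 - 4 + \frac{23}{2} \left(- \frac{1}{4}\right)\right) \left(-109\right) - 19623\right) + 11209 = \left(\left(-9 - 4 - \frac{23}{8}\right) \left(-109\right) - 19623\right) + 11209 = \left(\left(- \frac{127}{8}\right) \left(-109\right) - 19623\right) + 11209 = \left(\frac{13843}{8} - 19623\right) + 11209 = - \frac{143141}{8} + 11209 = - \frac{53469}{8}$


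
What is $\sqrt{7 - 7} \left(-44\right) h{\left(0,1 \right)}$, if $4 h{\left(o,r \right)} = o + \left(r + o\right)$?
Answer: $0$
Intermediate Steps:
$h{\left(o,r \right)} = \frac{o}{2} + \frac{r}{4}$ ($h{\left(o,r \right)} = \frac{o + \left(r + o\right)}{4} = \frac{o + \left(o + r\right)}{4} = \frac{r + 2 o}{4} = \frac{o}{2} + \frac{r}{4}$)
$\sqrt{7 - 7} \left(-44\right) h{\left(0,1 \right)} = \sqrt{7 - 7} \left(-44\right) \left(\frac{1}{2} \cdot 0 + \frac{1}{4} \cdot 1\right) = \sqrt{0} \left(-44\right) \left(0 + \frac{1}{4}\right) = 0 \left(-44\right) \frac{1}{4} = 0 \cdot \frac{1}{4} = 0$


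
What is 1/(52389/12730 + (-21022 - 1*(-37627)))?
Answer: 12730/211434039 ≈ 6.0208e-5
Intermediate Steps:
1/(52389/12730 + (-21022 - 1*(-37627))) = 1/(52389*(1/12730) + (-21022 + 37627)) = 1/(52389/12730 + 16605) = 1/(211434039/12730) = 12730/211434039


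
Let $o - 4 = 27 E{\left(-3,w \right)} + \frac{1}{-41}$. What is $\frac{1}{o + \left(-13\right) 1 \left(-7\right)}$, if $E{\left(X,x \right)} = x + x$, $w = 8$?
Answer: $\frac{41}{21606} \approx 0.0018976$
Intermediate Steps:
$E{\left(X,x \right)} = 2 x$
$o = \frac{17875}{41}$ ($o = 4 + \left(27 \cdot 2 \cdot 8 + \frac{1}{-41}\right) = 4 + \left(27 \cdot 16 - \frac{1}{41}\right) = 4 + \left(432 - \frac{1}{41}\right) = 4 + \frac{17711}{41} = \frac{17875}{41} \approx 435.98$)
$\frac{1}{o + \left(-13\right) 1 \left(-7\right)} = \frac{1}{\frac{17875}{41} + \left(-13\right) 1 \left(-7\right)} = \frac{1}{\frac{17875}{41} - -91} = \frac{1}{\frac{17875}{41} + 91} = \frac{1}{\frac{21606}{41}} = \frac{41}{21606}$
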